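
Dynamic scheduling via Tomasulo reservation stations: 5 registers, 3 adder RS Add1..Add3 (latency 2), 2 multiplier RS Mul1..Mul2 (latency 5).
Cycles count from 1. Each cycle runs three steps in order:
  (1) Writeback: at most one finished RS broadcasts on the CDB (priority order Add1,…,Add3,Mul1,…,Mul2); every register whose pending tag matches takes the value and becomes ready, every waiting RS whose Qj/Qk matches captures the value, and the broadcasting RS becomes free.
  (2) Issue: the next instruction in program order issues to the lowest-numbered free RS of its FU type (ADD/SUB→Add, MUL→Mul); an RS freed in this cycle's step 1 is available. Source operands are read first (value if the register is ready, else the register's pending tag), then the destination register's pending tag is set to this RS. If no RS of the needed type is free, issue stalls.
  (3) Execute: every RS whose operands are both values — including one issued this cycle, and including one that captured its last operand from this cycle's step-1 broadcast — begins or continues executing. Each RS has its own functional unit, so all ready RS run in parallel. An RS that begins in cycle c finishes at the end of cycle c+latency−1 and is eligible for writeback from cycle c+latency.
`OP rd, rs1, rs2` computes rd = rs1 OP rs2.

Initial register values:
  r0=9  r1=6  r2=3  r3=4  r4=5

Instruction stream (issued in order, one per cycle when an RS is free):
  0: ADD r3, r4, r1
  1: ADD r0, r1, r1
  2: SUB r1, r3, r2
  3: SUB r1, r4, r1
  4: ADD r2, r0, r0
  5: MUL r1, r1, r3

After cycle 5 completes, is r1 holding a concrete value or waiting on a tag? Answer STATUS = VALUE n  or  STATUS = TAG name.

STATUS = TAG Add2

c1: issue ADD r3<-Add1 | r0:9,r1:6,r2:3,r3:Add1,r4:5
c2: issue ADD r0<-Add2 | r0:Add2,r1:6,r2:3,r3:Add1,r4:5
c3: CDB Add1=11; issue SUB r1<-Add1 | r0:Add2,r1:Add1,r2:3,r3:11,r4:5
c4: CDB Add2=12; issue SUB r1<-Add2 | r0:12,r1:Add2,r2:3,r3:11,r4:5
c5: CDB Add1=8; issue ADD r2<-Add1 | r0:12,r1:Add2,r2:Add1,r3:11,r4:5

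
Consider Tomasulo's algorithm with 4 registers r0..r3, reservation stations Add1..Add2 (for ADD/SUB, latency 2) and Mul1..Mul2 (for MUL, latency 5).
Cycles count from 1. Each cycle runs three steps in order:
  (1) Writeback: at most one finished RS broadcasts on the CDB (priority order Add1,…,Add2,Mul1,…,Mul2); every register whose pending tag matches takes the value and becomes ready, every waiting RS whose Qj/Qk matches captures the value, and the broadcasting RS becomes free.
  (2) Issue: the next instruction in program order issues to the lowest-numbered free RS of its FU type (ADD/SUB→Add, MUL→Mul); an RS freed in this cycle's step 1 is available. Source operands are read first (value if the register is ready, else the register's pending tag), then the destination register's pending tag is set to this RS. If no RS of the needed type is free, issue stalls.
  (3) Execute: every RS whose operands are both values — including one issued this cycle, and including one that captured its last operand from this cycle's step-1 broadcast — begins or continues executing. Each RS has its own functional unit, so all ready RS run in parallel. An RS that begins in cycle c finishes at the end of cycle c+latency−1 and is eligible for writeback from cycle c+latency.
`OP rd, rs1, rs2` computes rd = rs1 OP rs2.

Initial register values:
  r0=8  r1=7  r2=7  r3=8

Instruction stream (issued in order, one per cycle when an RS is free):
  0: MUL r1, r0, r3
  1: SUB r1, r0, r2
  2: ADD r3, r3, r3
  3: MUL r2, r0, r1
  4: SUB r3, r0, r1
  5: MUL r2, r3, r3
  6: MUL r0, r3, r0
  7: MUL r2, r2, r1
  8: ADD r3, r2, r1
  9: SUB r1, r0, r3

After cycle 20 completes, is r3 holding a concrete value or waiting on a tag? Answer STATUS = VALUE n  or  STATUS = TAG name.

cycle 1: issue MUL r1<-Mul1 // r0:8,r1:Mul1,r2:7,r3:8
cycle 2: issue SUB r1<-Add1 // r0:8,r1:Add1,r2:7,r3:8
cycle 3: issue ADD r3<-Add2 // r0:8,r1:Add1,r2:7,r3:Add2
cycle 4: CDB Add1=1; issue MUL r2<-Mul2 // r0:8,r1:1,r2:Mul2,r3:Add2
cycle 5: CDB Add2=16; issue SUB r3<-Add1 // r0:8,r1:1,r2:Mul2,r3:Add1
cycle 6: CDB Mul1=64; issue MUL r2<-Mul1 // r0:8,r1:1,r2:Mul1,r3:Add1
cycle 7: CDB Add1=7; stall // r0:8,r1:1,r2:Mul1,r3:7
cycle 8: stall // r0:8,r1:1,r2:Mul1,r3:7
cycle 9: CDB Mul2=8; issue MUL r0<-Mul2 // r0:Mul2,r1:1,r2:Mul1,r3:7
cycle 10: stall // r0:Mul2,r1:1,r2:Mul1,r3:7
cycle 11: stall // r0:Mul2,r1:1,r2:Mul1,r3:7
cycle 12: CDB Mul1=49; issue MUL r2<-Mul1 // r0:Mul2,r1:1,r2:Mul1,r3:7
cycle 13: issue ADD r3<-Add1 // r0:Mul2,r1:1,r2:Mul1,r3:Add1
cycle 14: CDB Mul2=56; issue SUB r1<-Add2 // r0:56,r1:Add2,r2:Mul1,r3:Add1
cycle 15: - // r0:56,r1:Add2,r2:Mul1,r3:Add1
cycle 16: - // r0:56,r1:Add2,r2:Mul1,r3:Add1
cycle 17: CDB Mul1=49 // r0:56,r1:Add2,r2:49,r3:Add1
cycle 18: - // r0:56,r1:Add2,r2:49,r3:Add1
cycle 19: CDB Add1=50 // r0:56,r1:Add2,r2:49,r3:50
cycle 20: - // r0:56,r1:Add2,r2:49,r3:50

STATUS = VALUE 50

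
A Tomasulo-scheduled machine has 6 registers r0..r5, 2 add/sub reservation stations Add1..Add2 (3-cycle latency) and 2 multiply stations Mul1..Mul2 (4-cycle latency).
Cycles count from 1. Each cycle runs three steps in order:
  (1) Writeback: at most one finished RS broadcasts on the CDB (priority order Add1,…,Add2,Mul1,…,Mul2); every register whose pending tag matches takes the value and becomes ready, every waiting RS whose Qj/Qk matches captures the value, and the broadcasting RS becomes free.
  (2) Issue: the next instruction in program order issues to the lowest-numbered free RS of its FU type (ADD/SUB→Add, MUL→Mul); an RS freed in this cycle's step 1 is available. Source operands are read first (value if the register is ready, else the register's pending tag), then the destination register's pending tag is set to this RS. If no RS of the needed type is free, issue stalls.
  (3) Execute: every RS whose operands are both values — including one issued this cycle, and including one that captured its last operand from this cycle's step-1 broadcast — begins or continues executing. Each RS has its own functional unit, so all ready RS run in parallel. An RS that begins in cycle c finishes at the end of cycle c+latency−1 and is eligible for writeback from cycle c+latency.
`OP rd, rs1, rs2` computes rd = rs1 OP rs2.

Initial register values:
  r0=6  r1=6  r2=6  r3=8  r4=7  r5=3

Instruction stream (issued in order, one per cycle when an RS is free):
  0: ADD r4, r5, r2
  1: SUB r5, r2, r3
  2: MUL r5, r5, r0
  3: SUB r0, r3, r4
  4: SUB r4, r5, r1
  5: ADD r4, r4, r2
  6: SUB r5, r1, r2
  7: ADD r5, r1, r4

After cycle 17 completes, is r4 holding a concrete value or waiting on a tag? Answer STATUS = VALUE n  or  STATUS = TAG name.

STATUS = VALUE -12

  c1: issue ADD r4<-Add1  regs: r0:6,r1:6,r2:6,r3:8,r4:Add1,r5:3
  c2: issue SUB r5<-Add2  regs: r0:6,r1:6,r2:6,r3:8,r4:Add1,r5:Add2
  c3: issue MUL r5<-Mul1  regs: r0:6,r1:6,r2:6,r3:8,r4:Add1,r5:Mul1
  c4: CDB Add1=9; issue SUB r0<-Add1  regs: r0:Add1,r1:6,r2:6,r3:8,r4:9,r5:Mul1
  c5: CDB Add2=-2; issue SUB r4<-Add2  regs: r0:Add1,r1:6,r2:6,r3:8,r4:Add2,r5:Mul1
  c6: stall  regs: r0:Add1,r1:6,r2:6,r3:8,r4:Add2,r5:Mul1
  c7: CDB Add1=-1; issue ADD r4<-Add1  regs: r0:-1,r1:6,r2:6,r3:8,r4:Add1,r5:Mul1
  c8: stall  regs: r0:-1,r1:6,r2:6,r3:8,r4:Add1,r5:Mul1
  c9: CDB Mul1=-12; stall  regs: r0:-1,r1:6,r2:6,r3:8,r4:Add1,r5:-12
  c10: stall  regs: r0:-1,r1:6,r2:6,r3:8,r4:Add1,r5:-12
  c11: stall  regs: r0:-1,r1:6,r2:6,r3:8,r4:Add1,r5:-12
  c12: CDB Add2=-18; issue SUB r5<-Add2  regs: r0:-1,r1:6,r2:6,r3:8,r4:Add1,r5:Add2
  c13: stall  regs: r0:-1,r1:6,r2:6,r3:8,r4:Add1,r5:Add2
  c14: stall  regs: r0:-1,r1:6,r2:6,r3:8,r4:Add1,r5:Add2
  c15: CDB Add1=-12; issue ADD r5<-Add1  regs: r0:-1,r1:6,r2:6,r3:8,r4:-12,r5:Add1
  c16: CDB Add2=0  regs: r0:-1,r1:6,r2:6,r3:8,r4:-12,r5:Add1
  c17: -  regs: r0:-1,r1:6,r2:6,r3:8,r4:-12,r5:Add1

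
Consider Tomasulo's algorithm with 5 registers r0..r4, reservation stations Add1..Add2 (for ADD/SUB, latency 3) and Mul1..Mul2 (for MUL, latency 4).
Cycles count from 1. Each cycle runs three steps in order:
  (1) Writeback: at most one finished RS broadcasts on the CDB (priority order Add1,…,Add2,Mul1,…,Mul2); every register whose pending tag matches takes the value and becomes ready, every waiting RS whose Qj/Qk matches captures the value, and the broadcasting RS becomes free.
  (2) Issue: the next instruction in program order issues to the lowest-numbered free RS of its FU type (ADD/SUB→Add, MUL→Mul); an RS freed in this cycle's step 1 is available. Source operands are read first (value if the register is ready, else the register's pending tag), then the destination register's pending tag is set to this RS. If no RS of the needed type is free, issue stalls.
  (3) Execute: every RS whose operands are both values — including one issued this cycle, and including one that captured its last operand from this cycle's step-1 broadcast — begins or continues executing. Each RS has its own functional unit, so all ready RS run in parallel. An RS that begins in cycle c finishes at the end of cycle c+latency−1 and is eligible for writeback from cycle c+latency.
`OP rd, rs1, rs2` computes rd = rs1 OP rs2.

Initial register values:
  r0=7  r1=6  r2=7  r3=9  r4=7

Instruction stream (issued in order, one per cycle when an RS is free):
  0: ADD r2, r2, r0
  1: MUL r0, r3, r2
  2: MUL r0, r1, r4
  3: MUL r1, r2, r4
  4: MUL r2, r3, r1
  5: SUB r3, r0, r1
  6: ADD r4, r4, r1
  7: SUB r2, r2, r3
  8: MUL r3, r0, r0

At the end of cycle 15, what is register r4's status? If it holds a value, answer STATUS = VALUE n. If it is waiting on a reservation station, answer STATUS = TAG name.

c1: issue ADD r2<-Add1 | r0:7,r1:6,r2:Add1,r3:9,r4:7
c2: issue MUL r0<-Mul1 | r0:Mul1,r1:6,r2:Add1,r3:9,r4:7
c3: issue MUL r0<-Mul2 | r0:Mul2,r1:6,r2:Add1,r3:9,r4:7
c4: CDB Add1=14; stall | r0:Mul2,r1:6,r2:14,r3:9,r4:7
c5: stall | r0:Mul2,r1:6,r2:14,r3:9,r4:7
c6: stall | r0:Mul2,r1:6,r2:14,r3:9,r4:7
c7: CDB Mul2=42; issue MUL r1<-Mul2 | r0:42,r1:Mul2,r2:14,r3:9,r4:7
c8: CDB Mul1=126; issue MUL r2<-Mul1 | r0:42,r1:Mul2,r2:Mul1,r3:9,r4:7
c9: issue SUB r3<-Add1 | r0:42,r1:Mul2,r2:Mul1,r3:Add1,r4:7
c10: issue ADD r4<-Add2 | r0:42,r1:Mul2,r2:Mul1,r3:Add1,r4:Add2
c11: CDB Mul2=98; stall | r0:42,r1:98,r2:Mul1,r3:Add1,r4:Add2
c12: stall | r0:42,r1:98,r2:Mul1,r3:Add1,r4:Add2
c13: stall | r0:42,r1:98,r2:Mul1,r3:Add1,r4:Add2
c14: CDB Add1=-56; issue SUB r2<-Add1 | r0:42,r1:98,r2:Add1,r3:-56,r4:Add2
c15: CDB Add2=105; issue MUL r3<-Mul2 | r0:42,r1:98,r2:Add1,r3:Mul2,r4:105

STATUS = VALUE 105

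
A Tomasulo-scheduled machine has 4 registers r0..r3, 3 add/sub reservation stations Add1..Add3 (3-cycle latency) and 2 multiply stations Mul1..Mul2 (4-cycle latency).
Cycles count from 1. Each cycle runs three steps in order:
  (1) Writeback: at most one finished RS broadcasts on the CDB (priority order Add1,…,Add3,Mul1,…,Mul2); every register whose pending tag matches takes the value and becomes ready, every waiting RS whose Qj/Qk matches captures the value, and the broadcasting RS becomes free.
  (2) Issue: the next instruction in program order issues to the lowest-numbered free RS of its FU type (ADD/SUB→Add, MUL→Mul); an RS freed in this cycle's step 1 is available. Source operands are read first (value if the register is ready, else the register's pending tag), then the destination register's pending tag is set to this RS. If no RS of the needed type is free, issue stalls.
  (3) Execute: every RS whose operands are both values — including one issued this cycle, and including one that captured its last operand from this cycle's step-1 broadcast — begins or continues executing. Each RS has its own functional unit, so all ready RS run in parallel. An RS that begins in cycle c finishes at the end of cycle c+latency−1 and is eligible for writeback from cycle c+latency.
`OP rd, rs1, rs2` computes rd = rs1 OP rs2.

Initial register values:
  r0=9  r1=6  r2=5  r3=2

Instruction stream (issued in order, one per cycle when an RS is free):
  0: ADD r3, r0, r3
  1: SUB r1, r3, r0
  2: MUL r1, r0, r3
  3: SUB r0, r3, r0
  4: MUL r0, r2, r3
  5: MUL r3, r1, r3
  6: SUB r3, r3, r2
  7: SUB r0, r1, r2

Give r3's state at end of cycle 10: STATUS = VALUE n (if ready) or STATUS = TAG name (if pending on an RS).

STATUS = TAG Add1

c1: issue ADD r3<-Add1 | r0:9,r1:6,r2:5,r3:Add1
c2: issue SUB r1<-Add2 | r0:9,r1:Add2,r2:5,r3:Add1
c3: issue MUL r1<-Mul1 | r0:9,r1:Mul1,r2:5,r3:Add1
c4: CDB Add1=11; issue SUB r0<-Add1 | r0:Add1,r1:Mul1,r2:5,r3:11
c5: issue MUL r0<-Mul2 | r0:Mul2,r1:Mul1,r2:5,r3:11
c6: stall | r0:Mul2,r1:Mul1,r2:5,r3:11
c7: CDB Add1=2; stall | r0:Mul2,r1:Mul1,r2:5,r3:11
c8: CDB Add2=2; stall | r0:Mul2,r1:Mul1,r2:5,r3:11
c9: CDB Mul1=99; issue MUL r3<-Mul1 | r0:Mul2,r1:99,r2:5,r3:Mul1
c10: CDB Mul2=55; issue SUB r3<-Add1 | r0:55,r1:99,r2:5,r3:Add1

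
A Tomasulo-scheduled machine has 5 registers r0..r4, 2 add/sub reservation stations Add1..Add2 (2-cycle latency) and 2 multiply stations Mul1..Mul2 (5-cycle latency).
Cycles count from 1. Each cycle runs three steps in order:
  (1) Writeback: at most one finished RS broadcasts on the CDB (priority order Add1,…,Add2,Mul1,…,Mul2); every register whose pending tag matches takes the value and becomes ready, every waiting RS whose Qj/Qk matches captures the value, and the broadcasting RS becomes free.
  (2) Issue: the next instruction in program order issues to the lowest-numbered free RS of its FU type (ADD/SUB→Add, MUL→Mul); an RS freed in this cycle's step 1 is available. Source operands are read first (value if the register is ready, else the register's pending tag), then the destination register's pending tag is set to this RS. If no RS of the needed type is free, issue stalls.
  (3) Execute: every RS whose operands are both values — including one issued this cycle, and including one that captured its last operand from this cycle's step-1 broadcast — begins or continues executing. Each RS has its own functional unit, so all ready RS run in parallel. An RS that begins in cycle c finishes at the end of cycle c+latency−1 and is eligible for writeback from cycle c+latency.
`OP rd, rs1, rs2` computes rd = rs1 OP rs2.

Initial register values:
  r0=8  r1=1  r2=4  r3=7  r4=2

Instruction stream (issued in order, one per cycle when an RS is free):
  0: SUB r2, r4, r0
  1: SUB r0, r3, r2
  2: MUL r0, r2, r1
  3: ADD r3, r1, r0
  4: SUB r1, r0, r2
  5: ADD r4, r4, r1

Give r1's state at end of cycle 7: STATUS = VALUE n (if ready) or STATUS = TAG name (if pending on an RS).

c1: issue SUB r2<-Add1 | r0:8,r1:1,r2:Add1,r3:7,r4:2
c2: issue SUB r0<-Add2 | r0:Add2,r1:1,r2:Add1,r3:7,r4:2
c3: CDB Add1=-6; issue MUL r0<-Mul1 | r0:Mul1,r1:1,r2:-6,r3:7,r4:2
c4: issue ADD r3<-Add1 | r0:Mul1,r1:1,r2:-6,r3:Add1,r4:2
c5: CDB Add2=13; issue SUB r1<-Add2 | r0:Mul1,r1:Add2,r2:-6,r3:Add1,r4:2
c6: stall | r0:Mul1,r1:Add2,r2:-6,r3:Add1,r4:2
c7: stall | r0:Mul1,r1:Add2,r2:-6,r3:Add1,r4:2

STATUS = TAG Add2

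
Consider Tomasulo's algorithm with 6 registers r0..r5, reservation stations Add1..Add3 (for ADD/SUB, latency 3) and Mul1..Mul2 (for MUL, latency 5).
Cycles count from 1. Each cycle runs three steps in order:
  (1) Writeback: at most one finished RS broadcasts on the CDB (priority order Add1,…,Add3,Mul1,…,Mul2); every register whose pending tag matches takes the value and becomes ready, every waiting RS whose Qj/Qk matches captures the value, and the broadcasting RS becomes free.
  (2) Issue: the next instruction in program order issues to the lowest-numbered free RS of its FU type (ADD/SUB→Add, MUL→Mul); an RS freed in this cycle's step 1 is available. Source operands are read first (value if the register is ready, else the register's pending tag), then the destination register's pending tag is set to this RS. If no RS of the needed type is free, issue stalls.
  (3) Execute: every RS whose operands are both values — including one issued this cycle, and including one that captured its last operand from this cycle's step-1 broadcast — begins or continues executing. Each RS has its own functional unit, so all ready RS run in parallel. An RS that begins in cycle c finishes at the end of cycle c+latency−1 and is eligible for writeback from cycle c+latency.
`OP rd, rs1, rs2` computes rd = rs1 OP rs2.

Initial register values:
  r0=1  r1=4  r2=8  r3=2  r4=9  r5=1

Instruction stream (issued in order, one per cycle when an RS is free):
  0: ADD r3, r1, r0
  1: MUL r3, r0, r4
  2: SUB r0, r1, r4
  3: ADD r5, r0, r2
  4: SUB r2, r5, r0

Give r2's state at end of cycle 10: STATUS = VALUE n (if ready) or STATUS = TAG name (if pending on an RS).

c1: issue ADD r3<-Add1 | r0:1,r1:4,r2:8,r3:Add1,r4:9,r5:1
c2: issue MUL r3<-Mul1 | r0:1,r1:4,r2:8,r3:Mul1,r4:9,r5:1
c3: issue SUB r0<-Add2 | r0:Add2,r1:4,r2:8,r3:Mul1,r4:9,r5:1
c4: CDB Add1=5; issue ADD r5<-Add1 | r0:Add2,r1:4,r2:8,r3:Mul1,r4:9,r5:Add1
c5: issue SUB r2<-Add3 | r0:Add2,r1:4,r2:Add3,r3:Mul1,r4:9,r5:Add1
c6: CDB Add2=-5 | r0:-5,r1:4,r2:Add3,r3:Mul1,r4:9,r5:Add1
c7: CDB Mul1=9 | r0:-5,r1:4,r2:Add3,r3:9,r4:9,r5:Add1
c8: - | r0:-5,r1:4,r2:Add3,r3:9,r4:9,r5:Add1
c9: CDB Add1=3 | r0:-5,r1:4,r2:Add3,r3:9,r4:9,r5:3
c10: - | r0:-5,r1:4,r2:Add3,r3:9,r4:9,r5:3

STATUS = TAG Add3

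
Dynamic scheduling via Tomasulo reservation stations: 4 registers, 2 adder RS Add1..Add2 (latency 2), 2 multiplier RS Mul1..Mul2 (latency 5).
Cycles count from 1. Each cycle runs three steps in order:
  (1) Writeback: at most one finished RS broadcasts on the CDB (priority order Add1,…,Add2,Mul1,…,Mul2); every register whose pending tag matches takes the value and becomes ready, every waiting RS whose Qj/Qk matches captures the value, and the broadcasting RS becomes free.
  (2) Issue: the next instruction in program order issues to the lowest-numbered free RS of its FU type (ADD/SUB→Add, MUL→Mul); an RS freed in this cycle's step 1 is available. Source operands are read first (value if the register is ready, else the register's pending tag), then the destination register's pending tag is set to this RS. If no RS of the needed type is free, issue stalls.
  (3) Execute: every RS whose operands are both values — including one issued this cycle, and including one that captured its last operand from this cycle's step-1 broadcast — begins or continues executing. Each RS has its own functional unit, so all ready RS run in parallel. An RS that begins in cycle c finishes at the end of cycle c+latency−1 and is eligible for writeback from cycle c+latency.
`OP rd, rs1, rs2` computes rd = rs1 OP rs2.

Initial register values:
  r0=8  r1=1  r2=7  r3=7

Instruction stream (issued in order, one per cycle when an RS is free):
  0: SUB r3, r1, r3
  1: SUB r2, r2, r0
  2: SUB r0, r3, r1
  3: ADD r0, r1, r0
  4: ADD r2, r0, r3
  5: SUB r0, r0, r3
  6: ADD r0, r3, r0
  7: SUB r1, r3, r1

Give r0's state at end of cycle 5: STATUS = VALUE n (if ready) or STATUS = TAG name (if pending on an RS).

STATUS = TAG Add2

c1: issue SUB r3<-Add1 | r0:8,r1:1,r2:7,r3:Add1
c2: issue SUB r2<-Add2 | r0:8,r1:1,r2:Add2,r3:Add1
c3: CDB Add1=-6; issue SUB r0<-Add1 | r0:Add1,r1:1,r2:Add2,r3:-6
c4: CDB Add2=-1; issue ADD r0<-Add2 | r0:Add2,r1:1,r2:-1,r3:-6
c5: CDB Add1=-7; issue ADD r2<-Add1 | r0:Add2,r1:1,r2:Add1,r3:-6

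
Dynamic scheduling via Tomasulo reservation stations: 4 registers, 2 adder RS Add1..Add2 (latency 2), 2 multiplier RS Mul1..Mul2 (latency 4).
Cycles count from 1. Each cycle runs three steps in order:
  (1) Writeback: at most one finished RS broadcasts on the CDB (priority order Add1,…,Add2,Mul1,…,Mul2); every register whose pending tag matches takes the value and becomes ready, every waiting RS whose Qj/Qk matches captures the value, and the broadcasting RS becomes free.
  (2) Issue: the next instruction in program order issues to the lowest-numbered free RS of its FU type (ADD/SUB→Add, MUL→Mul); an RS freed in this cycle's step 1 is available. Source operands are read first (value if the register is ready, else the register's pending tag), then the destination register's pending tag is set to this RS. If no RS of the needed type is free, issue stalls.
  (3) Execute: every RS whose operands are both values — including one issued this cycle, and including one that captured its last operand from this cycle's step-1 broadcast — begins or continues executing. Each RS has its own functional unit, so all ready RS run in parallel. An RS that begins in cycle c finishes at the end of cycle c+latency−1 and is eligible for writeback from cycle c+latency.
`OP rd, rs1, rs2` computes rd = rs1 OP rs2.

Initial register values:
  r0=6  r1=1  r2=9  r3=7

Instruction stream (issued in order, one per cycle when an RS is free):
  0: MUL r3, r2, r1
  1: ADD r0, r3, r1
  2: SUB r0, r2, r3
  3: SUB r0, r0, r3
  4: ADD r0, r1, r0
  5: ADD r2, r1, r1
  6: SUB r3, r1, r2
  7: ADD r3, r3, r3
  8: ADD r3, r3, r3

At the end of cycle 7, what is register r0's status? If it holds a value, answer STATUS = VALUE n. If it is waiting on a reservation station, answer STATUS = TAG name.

STATUS = TAG Add1

c1: issue MUL r3<-Mul1 | r0:6,r1:1,r2:9,r3:Mul1
c2: issue ADD r0<-Add1 | r0:Add1,r1:1,r2:9,r3:Mul1
c3: issue SUB r0<-Add2 | r0:Add2,r1:1,r2:9,r3:Mul1
c4: stall | r0:Add2,r1:1,r2:9,r3:Mul1
c5: CDB Mul1=9; stall | r0:Add2,r1:1,r2:9,r3:9
c6: stall | r0:Add2,r1:1,r2:9,r3:9
c7: CDB Add1=10; issue SUB r0<-Add1 | r0:Add1,r1:1,r2:9,r3:9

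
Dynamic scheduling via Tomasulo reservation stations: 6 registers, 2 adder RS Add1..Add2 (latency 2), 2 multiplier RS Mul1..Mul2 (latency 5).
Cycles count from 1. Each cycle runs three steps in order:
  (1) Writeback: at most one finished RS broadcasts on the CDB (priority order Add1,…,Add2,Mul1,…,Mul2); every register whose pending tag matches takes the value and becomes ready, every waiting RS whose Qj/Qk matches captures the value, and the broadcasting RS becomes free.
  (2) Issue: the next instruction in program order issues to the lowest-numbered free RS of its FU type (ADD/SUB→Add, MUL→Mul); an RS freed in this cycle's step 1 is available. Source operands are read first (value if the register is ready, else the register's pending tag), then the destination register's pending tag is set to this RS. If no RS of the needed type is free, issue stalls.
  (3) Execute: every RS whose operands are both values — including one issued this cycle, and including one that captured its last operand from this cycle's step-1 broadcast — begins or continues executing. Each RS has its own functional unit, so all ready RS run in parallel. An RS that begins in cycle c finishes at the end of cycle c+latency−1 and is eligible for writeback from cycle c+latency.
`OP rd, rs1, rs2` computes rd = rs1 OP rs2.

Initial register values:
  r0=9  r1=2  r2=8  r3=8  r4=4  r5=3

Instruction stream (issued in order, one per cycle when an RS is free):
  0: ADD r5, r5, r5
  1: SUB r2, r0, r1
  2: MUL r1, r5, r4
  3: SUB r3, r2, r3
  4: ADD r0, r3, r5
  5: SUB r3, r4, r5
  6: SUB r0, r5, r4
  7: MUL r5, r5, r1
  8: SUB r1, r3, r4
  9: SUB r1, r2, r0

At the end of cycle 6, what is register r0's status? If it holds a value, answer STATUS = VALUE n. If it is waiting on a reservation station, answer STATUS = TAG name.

STATUS = TAG Add2

c1: issue ADD r5<-Add1 | r0:9,r1:2,r2:8,r3:8,r4:4,r5:Add1
c2: issue SUB r2<-Add2 | r0:9,r1:2,r2:Add2,r3:8,r4:4,r5:Add1
c3: CDB Add1=6; issue MUL r1<-Mul1 | r0:9,r1:Mul1,r2:Add2,r3:8,r4:4,r5:6
c4: CDB Add2=7; issue SUB r3<-Add1 | r0:9,r1:Mul1,r2:7,r3:Add1,r4:4,r5:6
c5: issue ADD r0<-Add2 | r0:Add2,r1:Mul1,r2:7,r3:Add1,r4:4,r5:6
c6: CDB Add1=-1; issue SUB r3<-Add1 | r0:Add2,r1:Mul1,r2:7,r3:Add1,r4:4,r5:6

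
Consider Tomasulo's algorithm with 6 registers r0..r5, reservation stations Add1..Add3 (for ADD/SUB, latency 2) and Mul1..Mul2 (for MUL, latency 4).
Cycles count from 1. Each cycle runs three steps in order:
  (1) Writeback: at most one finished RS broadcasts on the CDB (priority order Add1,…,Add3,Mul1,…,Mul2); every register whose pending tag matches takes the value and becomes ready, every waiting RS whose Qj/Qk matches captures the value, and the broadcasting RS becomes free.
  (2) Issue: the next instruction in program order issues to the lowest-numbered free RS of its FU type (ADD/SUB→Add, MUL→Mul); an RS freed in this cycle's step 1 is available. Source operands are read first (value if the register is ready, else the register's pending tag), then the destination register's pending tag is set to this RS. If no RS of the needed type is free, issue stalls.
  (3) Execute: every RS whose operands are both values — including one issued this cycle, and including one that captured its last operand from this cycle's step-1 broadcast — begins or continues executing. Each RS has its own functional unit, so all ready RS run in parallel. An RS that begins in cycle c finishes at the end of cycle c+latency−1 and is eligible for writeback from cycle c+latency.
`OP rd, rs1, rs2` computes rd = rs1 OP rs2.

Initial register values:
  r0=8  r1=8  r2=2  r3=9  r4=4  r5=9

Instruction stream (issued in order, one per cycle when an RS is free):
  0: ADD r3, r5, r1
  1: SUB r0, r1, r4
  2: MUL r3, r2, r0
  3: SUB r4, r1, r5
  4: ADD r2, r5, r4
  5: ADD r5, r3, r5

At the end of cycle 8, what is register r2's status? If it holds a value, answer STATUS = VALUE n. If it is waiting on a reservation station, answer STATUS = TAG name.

STATUS = VALUE 8

c1: issue ADD r3<-Add1 | r0:8,r1:8,r2:2,r3:Add1,r4:4,r5:9
c2: issue SUB r0<-Add2 | r0:Add2,r1:8,r2:2,r3:Add1,r4:4,r5:9
c3: CDB Add1=17; issue MUL r3<-Mul1 | r0:Add2,r1:8,r2:2,r3:Mul1,r4:4,r5:9
c4: CDB Add2=4; issue SUB r4<-Add1 | r0:4,r1:8,r2:2,r3:Mul1,r4:Add1,r5:9
c5: issue ADD r2<-Add2 | r0:4,r1:8,r2:Add2,r3:Mul1,r4:Add1,r5:9
c6: CDB Add1=-1; issue ADD r5<-Add1 | r0:4,r1:8,r2:Add2,r3:Mul1,r4:-1,r5:Add1
c7: - | r0:4,r1:8,r2:Add2,r3:Mul1,r4:-1,r5:Add1
c8: CDB Add2=8 | r0:4,r1:8,r2:8,r3:Mul1,r4:-1,r5:Add1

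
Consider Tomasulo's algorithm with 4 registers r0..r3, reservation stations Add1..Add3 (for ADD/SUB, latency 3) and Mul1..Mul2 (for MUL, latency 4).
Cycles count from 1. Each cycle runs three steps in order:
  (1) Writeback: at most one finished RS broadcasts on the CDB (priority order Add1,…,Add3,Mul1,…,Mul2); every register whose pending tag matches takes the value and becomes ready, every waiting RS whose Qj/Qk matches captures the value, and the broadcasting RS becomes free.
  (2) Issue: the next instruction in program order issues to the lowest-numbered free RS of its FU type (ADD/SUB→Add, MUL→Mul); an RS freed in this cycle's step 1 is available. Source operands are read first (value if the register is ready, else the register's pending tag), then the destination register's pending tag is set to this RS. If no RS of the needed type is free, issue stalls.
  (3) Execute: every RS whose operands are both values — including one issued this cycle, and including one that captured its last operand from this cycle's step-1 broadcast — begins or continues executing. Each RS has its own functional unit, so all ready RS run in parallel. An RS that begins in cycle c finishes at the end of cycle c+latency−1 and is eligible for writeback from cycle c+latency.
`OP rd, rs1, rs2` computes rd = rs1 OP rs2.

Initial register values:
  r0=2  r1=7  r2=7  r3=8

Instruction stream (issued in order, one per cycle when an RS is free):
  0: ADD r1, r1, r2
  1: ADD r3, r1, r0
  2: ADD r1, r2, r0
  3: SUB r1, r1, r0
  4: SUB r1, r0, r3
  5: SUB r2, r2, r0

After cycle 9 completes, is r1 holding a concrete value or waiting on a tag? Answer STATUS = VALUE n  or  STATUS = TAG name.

  c1: issue ADD r1<-Add1  regs: r0:2,r1:Add1,r2:7,r3:8
  c2: issue ADD r3<-Add2  regs: r0:2,r1:Add1,r2:7,r3:Add2
  c3: issue ADD r1<-Add3  regs: r0:2,r1:Add3,r2:7,r3:Add2
  c4: CDB Add1=14; issue SUB r1<-Add1  regs: r0:2,r1:Add1,r2:7,r3:Add2
  c5: stall  regs: r0:2,r1:Add1,r2:7,r3:Add2
  c6: CDB Add3=9; issue SUB r1<-Add3  regs: r0:2,r1:Add3,r2:7,r3:Add2
  c7: CDB Add2=16; issue SUB r2<-Add2  regs: r0:2,r1:Add3,r2:Add2,r3:16
  c8: -  regs: r0:2,r1:Add3,r2:Add2,r3:16
  c9: CDB Add1=7  regs: r0:2,r1:Add3,r2:Add2,r3:16

STATUS = TAG Add3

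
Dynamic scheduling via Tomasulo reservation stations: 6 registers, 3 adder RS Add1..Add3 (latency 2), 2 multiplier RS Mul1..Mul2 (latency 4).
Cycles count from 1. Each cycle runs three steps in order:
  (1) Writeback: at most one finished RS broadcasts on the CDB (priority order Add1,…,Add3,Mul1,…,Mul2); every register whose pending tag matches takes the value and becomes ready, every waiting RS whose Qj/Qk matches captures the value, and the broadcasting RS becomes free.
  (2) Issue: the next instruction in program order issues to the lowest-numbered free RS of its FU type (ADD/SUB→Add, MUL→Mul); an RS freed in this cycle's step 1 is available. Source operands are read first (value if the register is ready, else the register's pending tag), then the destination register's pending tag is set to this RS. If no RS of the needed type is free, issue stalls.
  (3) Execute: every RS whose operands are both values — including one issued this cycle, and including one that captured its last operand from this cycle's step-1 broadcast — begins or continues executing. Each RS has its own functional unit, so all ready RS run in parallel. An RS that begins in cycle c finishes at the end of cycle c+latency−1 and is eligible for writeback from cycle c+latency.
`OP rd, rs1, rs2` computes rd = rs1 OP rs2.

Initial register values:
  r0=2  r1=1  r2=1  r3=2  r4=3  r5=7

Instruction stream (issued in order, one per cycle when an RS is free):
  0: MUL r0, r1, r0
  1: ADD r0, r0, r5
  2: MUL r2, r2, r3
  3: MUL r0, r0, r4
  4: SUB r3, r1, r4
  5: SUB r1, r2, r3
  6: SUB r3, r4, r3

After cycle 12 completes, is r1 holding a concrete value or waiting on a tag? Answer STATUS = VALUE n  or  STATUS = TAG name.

STATUS = VALUE 4

  c1: issue MUL r0<-Mul1  regs: r0:Mul1,r1:1,r2:1,r3:2,r4:3,r5:7
  c2: issue ADD r0<-Add1  regs: r0:Add1,r1:1,r2:1,r3:2,r4:3,r5:7
  c3: issue MUL r2<-Mul2  regs: r0:Add1,r1:1,r2:Mul2,r3:2,r4:3,r5:7
  c4: stall  regs: r0:Add1,r1:1,r2:Mul2,r3:2,r4:3,r5:7
  c5: CDB Mul1=2; issue MUL r0<-Mul1  regs: r0:Mul1,r1:1,r2:Mul2,r3:2,r4:3,r5:7
  c6: issue SUB r3<-Add2  regs: r0:Mul1,r1:1,r2:Mul2,r3:Add2,r4:3,r5:7
  c7: CDB Add1=9; issue SUB r1<-Add1  regs: r0:Mul1,r1:Add1,r2:Mul2,r3:Add2,r4:3,r5:7
  c8: CDB Add2=-2; issue SUB r3<-Add2  regs: r0:Mul1,r1:Add1,r2:Mul2,r3:Add2,r4:3,r5:7
  c9: CDB Mul2=2  regs: r0:Mul1,r1:Add1,r2:2,r3:Add2,r4:3,r5:7
  c10: CDB Add2=5  regs: r0:Mul1,r1:Add1,r2:2,r3:5,r4:3,r5:7
  c11: CDB Add1=4  regs: r0:Mul1,r1:4,r2:2,r3:5,r4:3,r5:7
  c12: CDB Mul1=27  regs: r0:27,r1:4,r2:2,r3:5,r4:3,r5:7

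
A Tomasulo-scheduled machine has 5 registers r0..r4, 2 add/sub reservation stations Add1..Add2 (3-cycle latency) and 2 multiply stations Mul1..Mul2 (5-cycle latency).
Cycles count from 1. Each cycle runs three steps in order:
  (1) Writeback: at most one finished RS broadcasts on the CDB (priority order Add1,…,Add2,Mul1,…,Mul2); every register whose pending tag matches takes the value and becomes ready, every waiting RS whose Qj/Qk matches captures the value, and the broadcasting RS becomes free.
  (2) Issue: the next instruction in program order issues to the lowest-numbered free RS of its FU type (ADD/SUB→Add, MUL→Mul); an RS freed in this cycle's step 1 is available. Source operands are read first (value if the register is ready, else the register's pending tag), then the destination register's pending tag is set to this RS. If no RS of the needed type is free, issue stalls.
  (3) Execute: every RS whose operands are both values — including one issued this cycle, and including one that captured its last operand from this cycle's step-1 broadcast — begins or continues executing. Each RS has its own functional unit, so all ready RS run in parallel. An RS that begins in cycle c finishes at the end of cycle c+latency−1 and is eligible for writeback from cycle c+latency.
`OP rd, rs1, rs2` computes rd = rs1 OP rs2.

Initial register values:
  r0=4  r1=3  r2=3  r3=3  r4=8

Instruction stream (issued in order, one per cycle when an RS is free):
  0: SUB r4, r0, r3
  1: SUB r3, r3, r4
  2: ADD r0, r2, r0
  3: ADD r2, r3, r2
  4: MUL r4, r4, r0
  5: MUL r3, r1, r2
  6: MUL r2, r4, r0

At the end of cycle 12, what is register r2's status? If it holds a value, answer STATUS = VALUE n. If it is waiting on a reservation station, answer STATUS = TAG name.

c1: issue SUB r4<-Add1 | r0:4,r1:3,r2:3,r3:3,r4:Add1
c2: issue SUB r3<-Add2 | r0:4,r1:3,r2:3,r3:Add2,r4:Add1
c3: stall | r0:4,r1:3,r2:3,r3:Add2,r4:Add1
c4: CDB Add1=1; issue ADD r0<-Add1 | r0:Add1,r1:3,r2:3,r3:Add2,r4:1
c5: stall | r0:Add1,r1:3,r2:3,r3:Add2,r4:1
c6: stall | r0:Add1,r1:3,r2:3,r3:Add2,r4:1
c7: CDB Add1=7; issue ADD r2<-Add1 | r0:7,r1:3,r2:Add1,r3:Add2,r4:1
c8: CDB Add2=2; issue MUL r4<-Mul1 | r0:7,r1:3,r2:Add1,r3:2,r4:Mul1
c9: issue MUL r3<-Mul2 | r0:7,r1:3,r2:Add1,r3:Mul2,r4:Mul1
c10: stall | r0:7,r1:3,r2:Add1,r3:Mul2,r4:Mul1
c11: CDB Add1=5; stall | r0:7,r1:3,r2:5,r3:Mul2,r4:Mul1
c12: stall | r0:7,r1:3,r2:5,r3:Mul2,r4:Mul1

STATUS = VALUE 5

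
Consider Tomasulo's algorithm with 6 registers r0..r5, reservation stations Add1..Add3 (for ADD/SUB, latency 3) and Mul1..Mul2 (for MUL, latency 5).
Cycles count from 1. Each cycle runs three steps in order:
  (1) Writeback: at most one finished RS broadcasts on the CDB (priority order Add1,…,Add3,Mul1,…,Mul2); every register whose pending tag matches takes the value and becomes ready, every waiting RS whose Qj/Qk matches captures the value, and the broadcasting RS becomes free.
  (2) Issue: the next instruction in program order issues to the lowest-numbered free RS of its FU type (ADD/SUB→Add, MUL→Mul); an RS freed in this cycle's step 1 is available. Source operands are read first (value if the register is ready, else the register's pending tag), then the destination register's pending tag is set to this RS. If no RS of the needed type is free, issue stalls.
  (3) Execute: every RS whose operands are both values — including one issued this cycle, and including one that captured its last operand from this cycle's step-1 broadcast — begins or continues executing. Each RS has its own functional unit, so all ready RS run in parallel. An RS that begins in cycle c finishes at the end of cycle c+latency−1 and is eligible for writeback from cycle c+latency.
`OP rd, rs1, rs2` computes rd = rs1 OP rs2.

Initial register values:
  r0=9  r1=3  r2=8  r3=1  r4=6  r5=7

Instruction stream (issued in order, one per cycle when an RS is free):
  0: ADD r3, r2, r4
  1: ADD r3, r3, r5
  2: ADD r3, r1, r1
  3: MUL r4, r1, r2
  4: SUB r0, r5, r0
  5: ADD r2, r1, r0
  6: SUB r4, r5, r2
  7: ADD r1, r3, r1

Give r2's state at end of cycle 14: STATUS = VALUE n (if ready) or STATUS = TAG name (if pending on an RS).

cycle 1: issue ADD r3<-Add1 // r0:9,r1:3,r2:8,r3:Add1,r4:6,r5:7
cycle 2: issue ADD r3<-Add2 // r0:9,r1:3,r2:8,r3:Add2,r4:6,r5:7
cycle 3: issue ADD r3<-Add3 // r0:9,r1:3,r2:8,r3:Add3,r4:6,r5:7
cycle 4: CDB Add1=14; issue MUL r4<-Mul1 // r0:9,r1:3,r2:8,r3:Add3,r4:Mul1,r5:7
cycle 5: issue SUB r0<-Add1 // r0:Add1,r1:3,r2:8,r3:Add3,r4:Mul1,r5:7
cycle 6: CDB Add3=6; issue ADD r2<-Add3 // r0:Add1,r1:3,r2:Add3,r3:6,r4:Mul1,r5:7
cycle 7: CDB Add2=21; issue SUB r4<-Add2 // r0:Add1,r1:3,r2:Add3,r3:6,r4:Add2,r5:7
cycle 8: CDB Add1=-2; issue ADD r1<-Add1 // r0:-2,r1:Add1,r2:Add3,r3:6,r4:Add2,r5:7
cycle 9: CDB Mul1=24 // r0:-2,r1:Add1,r2:Add3,r3:6,r4:Add2,r5:7
cycle 10: - // r0:-2,r1:Add1,r2:Add3,r3:6,r4:Add2,r5:7
cycle 11: CDB Add1=9 // r0:-2,r1:9,r2:Add3,r3:6,r4:Add2,r5:7
cycle 12: CDB Add3=1 // r0:-2,r1:9,r2:1,r3:6,r4:Add2,r5:7
cycle 13: - // r0:-2,r1:9,r2:1,r3:6,r4:Add2,r5:7
cycle 14: - // r0:-2,r1:9,r2:1,r3:6,r4:Add2,r5:7

STATUS = VALUE 1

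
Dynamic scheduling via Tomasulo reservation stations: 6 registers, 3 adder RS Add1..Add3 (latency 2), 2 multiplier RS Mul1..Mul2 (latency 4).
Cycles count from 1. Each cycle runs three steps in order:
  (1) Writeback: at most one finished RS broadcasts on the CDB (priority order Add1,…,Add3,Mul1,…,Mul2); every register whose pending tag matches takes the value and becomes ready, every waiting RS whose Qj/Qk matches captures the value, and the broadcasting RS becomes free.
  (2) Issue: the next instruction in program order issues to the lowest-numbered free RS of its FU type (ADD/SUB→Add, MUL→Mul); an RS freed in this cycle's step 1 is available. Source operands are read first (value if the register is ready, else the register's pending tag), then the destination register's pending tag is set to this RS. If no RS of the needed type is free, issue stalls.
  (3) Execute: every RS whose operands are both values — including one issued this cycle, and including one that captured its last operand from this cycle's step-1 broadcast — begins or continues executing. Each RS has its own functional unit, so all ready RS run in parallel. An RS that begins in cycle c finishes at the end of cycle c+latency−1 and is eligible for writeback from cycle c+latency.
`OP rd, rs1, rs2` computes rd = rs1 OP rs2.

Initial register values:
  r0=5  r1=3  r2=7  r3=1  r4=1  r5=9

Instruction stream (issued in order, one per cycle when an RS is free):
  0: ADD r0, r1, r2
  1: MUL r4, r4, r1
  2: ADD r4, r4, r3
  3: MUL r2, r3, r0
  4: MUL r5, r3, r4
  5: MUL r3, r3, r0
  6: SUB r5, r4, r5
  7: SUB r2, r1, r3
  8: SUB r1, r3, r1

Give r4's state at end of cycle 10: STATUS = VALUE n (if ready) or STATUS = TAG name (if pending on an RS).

STATUS = VALUE 4

cycle 1: issue ADD r0<-Add1 // r0:Add1,r1:3,r2:7,r3:1,r4:1,r5:9
cycle 2: issue MUL r4<-Mul1 // r0:Add1,r1:3,r2:7,r3:1,r4:Mul1,r5:9
cycle 3: CDB Add1=10; issue ADD r4<-Add1 // r0:10,r1:3,r2:7,r3:1,r4:Add1,r5:9
cycle 4: issue MUL r2<-Mul2 // r0:10,r1:3,r2:Mul2,r3:1,r4:Add1,r5:9
cycle 5: stall // r0:10,r1:3,r2:Mul2,r3:1,r4:Add1,r5:9
cycle 6: CDB Mul1=3; issue MUL r5<-Mul1 // r0:10,r1:3,r2:Mul2,r3:1,r4:Add1,r5:Mul1
cycle 7: stall // r0:10,r1:3,r2:Mul2,r3:1,r4:Add1,r5:Mul1
cycle 8: CDB Add1=4; stall // r0:10,r1:3,r2:Mul2,r3:1,r4:4,r5:Mul1
cycle 9: CDB Mul2=10; issue MUL r3<-Mul2 // r0:10,r1:3,r2:10,r3:Mul2,r4:4,r5:Mul1
cycle 10: issue SUB r5<-Add1 // r0:10,r1:3,r2:10,r3:Mul2,r4:4,r5:Add1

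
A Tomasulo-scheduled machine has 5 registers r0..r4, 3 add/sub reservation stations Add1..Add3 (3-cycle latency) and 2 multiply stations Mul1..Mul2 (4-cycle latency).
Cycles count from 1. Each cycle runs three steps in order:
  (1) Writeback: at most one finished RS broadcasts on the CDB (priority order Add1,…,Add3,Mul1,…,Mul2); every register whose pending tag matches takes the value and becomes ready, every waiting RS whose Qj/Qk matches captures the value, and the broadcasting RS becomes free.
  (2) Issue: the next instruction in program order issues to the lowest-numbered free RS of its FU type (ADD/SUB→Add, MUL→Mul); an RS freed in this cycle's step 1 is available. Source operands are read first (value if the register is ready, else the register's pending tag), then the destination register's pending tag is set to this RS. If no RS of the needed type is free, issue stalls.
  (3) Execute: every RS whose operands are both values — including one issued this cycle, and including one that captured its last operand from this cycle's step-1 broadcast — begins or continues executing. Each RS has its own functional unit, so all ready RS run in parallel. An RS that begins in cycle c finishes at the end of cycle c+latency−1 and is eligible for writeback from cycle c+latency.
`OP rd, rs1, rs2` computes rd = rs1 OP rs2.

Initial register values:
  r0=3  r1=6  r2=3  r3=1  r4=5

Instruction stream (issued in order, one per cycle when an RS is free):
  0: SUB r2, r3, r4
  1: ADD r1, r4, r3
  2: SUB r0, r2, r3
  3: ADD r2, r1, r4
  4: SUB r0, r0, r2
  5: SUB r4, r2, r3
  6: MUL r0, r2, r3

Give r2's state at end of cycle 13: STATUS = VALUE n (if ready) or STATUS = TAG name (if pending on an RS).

cycle 1: issue SUB r2<-Add1 // r0:3,r1:6,r2:Add1,r3:1,r4:5
cycle 2: issue ADD r1<-Add2 // r0:3,r1:Add2,r2:Add1,r3:1,r4:5
cycle 3: issue SUB r0<-Add3 // r0:Add3,r1:Add2,r2:Add1,r3:1,r4:5
cycle 4: CDB Add1=-4; issue ADD r2<-Add1 // r0:Add3,r1:Add2,r2:Add1,r3:1,r4:5
cycle 5: CDB Add2=6; issue SUB r0<-Add2 // r0:Add2,r1:6,r2:Add1,r3:1,r4:5
cycle 6: stall // r0:Add2,r1:6,r2:Add1,r3:1,r4:5
cycle 7: CDB Add3=-5; issue SUB r4<-Add3 // r0:Add2,r1:6,r2:Add1,r3:1,r4:Add3
cycle 8: CDB Add1=11; issue MUL r0<-Mul1 // r0:Mul1,r1:6,r2:11,r3:1,r4:Add3
cycle 9: - // r0:Mul1,r1:6,r2:11,r3:1,r4:Add3
cycle 10: - // r0:Mul1,r1:6,r2:11,r3:1,r4:Add3
cycle 11: CDB Add2=-16 // r0:Mul1,r1:6,r2:11,r3:1,r4:Add3
cycle 12: CDB Add3=10 // r0:Mul1,r1:6,r2:11,r3:1,r4:10
cycle 13: CDB Mul1=11 // r0:11,r1:6,r2:11,r3:1,r4:10

STATUS = VALUE 11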